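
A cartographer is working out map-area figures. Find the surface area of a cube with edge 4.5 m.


Shape: cube
Side s = 4.5 m
A cube has 6 square faces.
Formula: SA = 6 * s^2
s^2 = 20.25
SA = 6 * 20.25
SA = 121.5
121.5 m^2


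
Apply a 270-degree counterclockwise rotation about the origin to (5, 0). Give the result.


Transformation: rotation about the origin
Original point: (5, 0)
Rule for 270 deg counterclockwise: (x, y) -> (y, -x)
Apply: (5, 0) -> (0, -5)
(0, -5)


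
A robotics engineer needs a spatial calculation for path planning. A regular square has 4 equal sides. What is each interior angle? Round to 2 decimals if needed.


Shape: regular square (4 sides)
Formula: interior angle = (n - 2) * 180 / n
(n - 2) = 2
(n - 2) * 180 = 360
angle = 360 / 4
angle = 90
90 degrees


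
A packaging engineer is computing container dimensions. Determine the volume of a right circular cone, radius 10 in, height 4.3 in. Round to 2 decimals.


Shape: cone
Radius r = 10 in, Height h = 4.3 in
Formula: V = (1/3) * pi * r^2 * h
r^2 = 100
pi * r^2 * h = pi * 100 * 4.3 = 430 * pi
V = 430 * pi / 3
V = 450.29
450.29 in^3


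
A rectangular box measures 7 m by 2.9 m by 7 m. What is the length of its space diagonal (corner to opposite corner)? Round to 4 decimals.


Shape: rectangular box (space diagonal)
l = 7 m, w = 2.9 m, h = 7 m
Visualize: the diagonal of the base, then a right triangle with that diagonal and the height.
Formula: d = sqrt(l^2 + w^2 + h^2)
l^2 + w^2 + h^2 = 49 + 8.41 + 49 = 106.41
d = sqrt(106.41)
d = 10.3155
10.3155 m


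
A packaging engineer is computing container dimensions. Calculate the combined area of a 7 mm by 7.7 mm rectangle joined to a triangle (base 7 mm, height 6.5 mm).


Composite shape: rectangle + triangle
Rectangle area = 7 * 7.7 = 53.9
Triangle area = 0.5 * 7 * 6.5 = 22.75
Total = 53.9 + 22.75
Total = 76.65
76.65 mm^2


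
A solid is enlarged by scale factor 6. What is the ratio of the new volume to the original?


Linear scale factor k = 6
Rule: under a linear scaling by k, volumes scale by k^3.
k^3 = 6 * 6 * 6
k^3 = 36 * 6
k^3 = 216
Volume scales by a factor of 216.
216 (dimensionless)


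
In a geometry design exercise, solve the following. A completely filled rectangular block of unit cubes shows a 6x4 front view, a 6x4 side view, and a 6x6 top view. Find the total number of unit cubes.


Orthographic views of a solid rectangular block:
Front view 6 x 4 -> length = 6, height = 4
Side view 6 x 4 -> width = 6, height = 4 (consistent)
Top view 6 x 6 -> confirms length = 6, width = 6
The block is 6 x 6 x 4.
Total unit cubes = 6 * 6 * 4 = 144
144 unit cubes


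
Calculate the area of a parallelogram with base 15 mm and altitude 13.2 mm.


Shape: parallelogram
Base b = 15 mm, Height h = 13.2 mm
Formula: A = b * h
A = 15 * 13.2
A = 198
198 mm^2


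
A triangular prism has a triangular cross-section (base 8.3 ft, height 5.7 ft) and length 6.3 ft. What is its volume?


Shape: triangular prism
Triangle base = 8.3 ft, triangle height = 5.7 ft, prism length L = 6.3 ft
Formula: V = (1/2 * b * h_tri) * L
Cross-section area = 0.5 * 8.3 * 5.7 = 23.655
V = 23.655 * 6.3
V = 149.0265
149.0265 ft^3


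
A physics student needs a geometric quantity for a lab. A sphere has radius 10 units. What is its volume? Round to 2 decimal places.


Shape: sphere
Radius r = 10 units
Formula: V = (4/3) * pi * r^3
r^3 = 1000
(4/3) * 1000 = 1333.333333
V = 1333.333333 * pi
V = 4188.79
4188.79 units^3


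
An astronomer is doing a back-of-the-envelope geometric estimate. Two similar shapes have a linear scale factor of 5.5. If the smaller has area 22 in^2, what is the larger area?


Linear scale factor k = 5.5
Original area = 22 in^2
Rule: under a linear scaling by k, areas scale by k^2.
k^2 = 5.5^2 = 30.25
New area = 22 * 30.25
New area = 665.5
665.5 in^2


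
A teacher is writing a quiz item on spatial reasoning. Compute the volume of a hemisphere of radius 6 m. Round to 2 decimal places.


Shape: hemisphere (half of a sphere)
Radius r = 6 m
Formula: V = (1/2) * (4/3) * pi * r^3 = (2/3) * pi * r^3
r^3 = 216
(2/3) * 216 = 144
V = 144 * pi
V = 452.39
452.39 m^3


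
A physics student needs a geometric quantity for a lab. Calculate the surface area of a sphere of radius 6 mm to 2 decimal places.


Shape: sphere
Radius r = 6 mm
Formula: SA = 4 * pi * r^2
r^2 = 36
SA = 4 * pi * 36
SA = 144 * pi
SA = 452.39
452.39 mm^2


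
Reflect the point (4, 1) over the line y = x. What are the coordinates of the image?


Transformation: reflection
Original point: (4, 1)
Rule for reflection over y = x: (x, y) -> (y, x)
Apply: (4, 1) -> (1, 4)
(1, 4)


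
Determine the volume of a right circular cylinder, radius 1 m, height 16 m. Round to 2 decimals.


Shape: cylinder
Radius r = 1 m, Height h = 16 m
Formula: V = pi * r^2 * h
r^2 = 1
V = pi * 1 * 16
V = 16 * pi
V = 50.27
50.27 m^3


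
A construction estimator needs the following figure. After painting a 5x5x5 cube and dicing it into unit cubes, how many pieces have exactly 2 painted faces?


Large cube: 5 x 5 x 5, cut into unit cubes.
n = 5, so n - 2 = 3
Cubes with 2 painted faces lie along the edges, excluding corners.
A cube has 12 edges; each contributes (n - 2) = 3 such cubes.
Count = 12 * 3 = 36
36 unit cubes


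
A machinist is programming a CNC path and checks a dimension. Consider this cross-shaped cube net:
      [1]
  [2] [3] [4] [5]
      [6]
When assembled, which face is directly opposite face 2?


Net: cross layout. Take square 3 as the base (bottom).
Fold the four squares in the horizontal row up around 3: 2 -> left, 4 -> right, 5 wraps to the top.
Fold 1 and 6 up from 3: 1 -> back, 6 -> front.
Opposite pairs are therefore: (1, 6), (2, 4), (3, 5).
Face 2 is opposite face 4.
face 4


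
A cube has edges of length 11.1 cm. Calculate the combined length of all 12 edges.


Shape: cube
Side s = 11.1 cm
A cube has 12 edges, all equal.
Formula: total edge length = 12 * s
Total = 12 * 11.1
Total = 133.2
133.2 cm


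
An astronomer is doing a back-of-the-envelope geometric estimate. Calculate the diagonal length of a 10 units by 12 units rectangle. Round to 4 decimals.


Shape: rectangle (diagonal via Pythagoras)
Sides: 10 units and 12 units
Formula: d = sqrt(l^2 + w^2)
l^2 = 100, w^2 = 144
l^2 + w^2 = 244
d = sqrt(244)
d = 15.6205
15.6205 units


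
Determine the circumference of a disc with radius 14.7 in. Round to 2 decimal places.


Shape: circle
Radius r = 14.7 in
Formula: C = 2 * pi * r
C = 2 * pi * 14.7
C = 29.4 * pi
C = 92.36
92.36 in


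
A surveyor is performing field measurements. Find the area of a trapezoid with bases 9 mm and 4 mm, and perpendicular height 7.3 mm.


Shape: trapezoid
Parallel sides a = 9 mm, b = 4 mm; Height h = 7.3 mm
Formula: A = (a + b) * h / 2
a + b = 9 + 4 = 13
A = 13 * 7.3 / 2
A = 94.9 / 2
A = 47.45
47.45 mm^2


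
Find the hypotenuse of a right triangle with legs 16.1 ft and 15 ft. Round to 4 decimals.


Shape: right triangle
Legs a = 16.1 ft, b = 15 ft
Formula: c = sqrt(a^2 + b^2)
a^2 = 259.21, b^2 = 225
a^2 + b^2 = 484.21
c = sqrt(484.21)
c = 22.0048
22.0048 ft


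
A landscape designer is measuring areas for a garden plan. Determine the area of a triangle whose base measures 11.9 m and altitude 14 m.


Shape: triangle
Base b = 11.9 m, Height h = 14 m
Formula: A = (1/2) * b * h
A = 0.5 * 11.9 * 14
A = 0.5 * 166.6
A = 83.3
83.3 m^2


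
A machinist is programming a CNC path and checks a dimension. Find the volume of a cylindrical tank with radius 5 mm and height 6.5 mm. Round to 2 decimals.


Shape: cylinder
Radius r = 5 mm, Height h = 6.5 mm
Formula: V = pi * r^2 * h
r^2 = 25
V = pi * 25 * 6.5
V = 162.5 * pi
V = 510.51
510.51 mm^3


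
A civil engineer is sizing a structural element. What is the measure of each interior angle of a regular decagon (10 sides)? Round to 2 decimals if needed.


Shape: regular decagon (10 sides)
Formula: interior angle = (n - 2) * 180 / n
(n - 2) = 8
(n - 2) * 180 = 1440
angle = 1440 / 10
angle = 144
144 degrees


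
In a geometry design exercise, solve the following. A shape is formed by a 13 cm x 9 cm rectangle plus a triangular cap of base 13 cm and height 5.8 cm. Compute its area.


Composite shape: rectangle + triangle
Rectangle area = 13 * 9 = 117
Triangle area = 0.5 * 13 * 5.8 = 37.7
Total = 117 + 37.7
Total = 154.7
154.7 cm^2


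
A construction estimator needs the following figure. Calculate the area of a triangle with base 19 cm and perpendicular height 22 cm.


Shape: triangle
Base b = 19 cm, Height h = 22 cm
Formula: A = (1/2) * b * h
A = 0.5 * 19 * 22
A = 0.5 * 418
A = 209
209 cm^2


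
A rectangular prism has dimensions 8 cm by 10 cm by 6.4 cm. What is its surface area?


Shape: rectangular prism
l = 8 cm, w = 10 cm, h = 6.4 cm
Formula: SA = 2(lw + lh + wh)
lw = 80, lh = 51.2, wh = 64
lw + lh + wh = 195.2
SA = 2 * 195.2
SA = 390.4
390.4 cm^2


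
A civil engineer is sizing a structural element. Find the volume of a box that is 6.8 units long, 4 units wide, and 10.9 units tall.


Shape: rectangular prism
l = 6.8 units, w = 4 units, h = 10.9 units
Formula: V = l * w * h
V = 6.8 * 4 * 10.9
V = 27.2 * 10.9
V = 296.48
296.48 units^3


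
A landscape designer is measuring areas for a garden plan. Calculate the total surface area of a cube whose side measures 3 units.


Shape: cube
Side s = 3 units
A cube has 6 square faces.
Formula: SA = 6 * s^2
s^2 = 9
SA = 6 * 9
SA = 54
54 units^2


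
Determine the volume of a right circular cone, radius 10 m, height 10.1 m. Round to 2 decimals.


Shape: cone
Radius r = 10 m, Height h = 10.1 m
Formula: V = (1/3) * pi * r^2 * h
r^2 = 100
pi * r^2 * h = pi * 100 * 10.1 = 1010 * pi
V = 1010 * pi / 3
V = 1057.67
1057.67 m^3


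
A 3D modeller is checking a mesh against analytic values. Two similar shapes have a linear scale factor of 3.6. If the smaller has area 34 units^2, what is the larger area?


Linear scale factor k = 3.6
Original area = 34 units^2
Rule: under a linear scaling by k, areas scale by k^2.
k^2 = 3.6^2 = 12.96
New area = 34 * 12.96
New area = 440.64
440.64 units^2


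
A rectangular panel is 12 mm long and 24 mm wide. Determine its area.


Shape: rectangle
Length l = 12 mm, Width w = 24 mm
Formula: A = l * w
A = 12 * 24
A = 288
288 mm^2


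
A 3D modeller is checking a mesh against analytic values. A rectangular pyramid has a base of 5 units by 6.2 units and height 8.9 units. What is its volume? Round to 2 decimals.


Shape: rectangular pyramid
Base: 5 units x 6.2 units, Height h = 8.9 units
Formula: V = (1/3) * base_area * h
base_area = 5 * 6.2 = 31
base_area * h = 31 * 8.9 = 275.9
V = 275.9 / 3
V = 91.97
91.97 units^3


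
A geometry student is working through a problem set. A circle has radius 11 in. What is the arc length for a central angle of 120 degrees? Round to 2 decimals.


Shape: circular arc
Radius r = 11 in, Angle = 120 degrees
Formula: L = (angle/360) * 2 * pi * r
2 * pi * r = 22 * pi
L = (120/360) * 22 * pi
L = 7.333333 * pi
L = 23.04
23.04 in


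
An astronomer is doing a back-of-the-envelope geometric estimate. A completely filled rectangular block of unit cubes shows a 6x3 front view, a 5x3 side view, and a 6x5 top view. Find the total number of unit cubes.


Orthographic views of a solid rectangular block:
Front view 6 x 3 -> length = 6, height = 3
Side view 5 x 3 -> width = 5, height = 3 (consistent)
Top view 6 x 5 -> confirms length = 6, width = 5
The block is 6 x 5 x 3.
Total unit cubes = 6 * 5 * 3 = 90
90 unit cubes


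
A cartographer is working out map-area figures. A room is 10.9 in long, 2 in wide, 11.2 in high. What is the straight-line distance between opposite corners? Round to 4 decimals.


Shape: rectangular box (space diagonal)
l = 10.9 in, w = 2 in, h = 11.2 in
Visualize: the diagonal of the base, then a right triangle with that diagonal and the height.
Formula: d = sqrt(l^2 + w^2 + h^2)
l^2 + w^2 + h^2 = 118.81 + 4 + 125.44 = 248.25
d = sqrt(248.25)
d = 15.756
15.756 in


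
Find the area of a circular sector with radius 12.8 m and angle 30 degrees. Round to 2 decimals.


Shape: circular sector
Radius r = 12.8 m, Angle = 30 degrees
Formula: A = (angle/360) * pi * r^2
r^2 = 163.84
Fraction of circle = 30/360
A = (30/360) * pi * 163.84
A = 13.653333 * pi
A = 42.89
42.89 m^2


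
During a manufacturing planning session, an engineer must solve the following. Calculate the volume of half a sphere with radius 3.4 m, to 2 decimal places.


Shape: hemisphere (half of a sphere)
Radius r = 3.4 m
Formula: V = (1/2) * (4/3) * pi * r^3 = (2/3) * pi * r^3
r^3 = 39.304
(2/3) * 39.304 = 26.202667
V = 26.202667 * pi
V = 82.32
82.32 m^3


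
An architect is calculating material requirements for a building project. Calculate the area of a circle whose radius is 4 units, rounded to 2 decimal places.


Shape: circle
Radius r = 4 units
Formula: A = pi * r^2
r^2 = 4^2 = 16
A = pi * 16
A = 50.27
50.27 units^2


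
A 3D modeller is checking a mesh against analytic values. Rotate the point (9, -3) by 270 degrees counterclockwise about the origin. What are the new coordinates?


Transformation: rotation about the origin
Original point: (9, -3)
Rule for 270 deg counterclockwise: (x, y) -> (y, -x)
Apply: (9, -3) -> (-3, -9)
(-3, -9)


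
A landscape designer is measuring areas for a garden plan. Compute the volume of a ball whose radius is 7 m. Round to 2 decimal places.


Shape: sphere
Radius r = 7 m
Formula: V = (4/3) * pi * r^3
r^3 = 343
(4/3) * 343 = 457.333333
V = 457.333333 * pi
V = 1436.76
1436.76 m^3


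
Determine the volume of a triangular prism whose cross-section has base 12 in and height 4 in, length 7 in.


Shape: triangular prism
Triangle base = 12 in, triangle height = 4 in, prism length L = 7 in
Formula: V = (1/2 * b * h_tri) * L
Cross-section area = 0.5 * 12 * 4 = 24
V = 24 * 7
V = 168
168 in^3


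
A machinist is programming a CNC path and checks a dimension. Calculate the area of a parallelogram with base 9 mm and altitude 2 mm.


Shape: parallelogram
Base b = 9 mm, Height h = 2 mm
Formula: A = b * h
A = 9 * 2
A = 18
18 mm^2


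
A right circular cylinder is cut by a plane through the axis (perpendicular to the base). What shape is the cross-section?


Solid: right circular cylinder
Cutting plane: through the axis (perpendicular to the base)
Visualize the intersection of the plane with the solid's surface.
The boundary of the cut region is a rectangle.
rectangle


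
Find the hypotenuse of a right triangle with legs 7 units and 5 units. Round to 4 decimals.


Shape: right triangle
Legs a = 7 units, b = 5 units
Formula: c = sqrt(a^2 + b^2)
a^2 = 49, b^2 = 25
a^2 + b^2 = 74
c = sqrt(74)
c = 8.6023
8.6023 units


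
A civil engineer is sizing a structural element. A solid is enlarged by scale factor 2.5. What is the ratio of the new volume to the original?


Linear scale factor k = 2.5
Rule: under a linear scaling by k, volumes scale by k^3.
k^3 = 2.5 * 2.5 * 2.5
k^3 = 6.25 * 2.5
k^3 = 15.625
Volume scales by a factor of 15.625.
15.625 (dimensionless)


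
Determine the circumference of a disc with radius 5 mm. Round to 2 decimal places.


Shape: circle
Radius r = 5 mm
Formula: C = 2 * pi * r
C = 2 * pi * 5
C = 10 * pi
C = 31.42
31.42 mm


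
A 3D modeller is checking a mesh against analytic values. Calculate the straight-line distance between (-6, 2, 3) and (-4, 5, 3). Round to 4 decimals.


3D distance between two points
P1 = (-6, 2, 3), P2 = (-4, 5, 3)
Formula: d = sqrt((x2-x1)^2 + (y2-y1)^2 + (z2-z1)^2)
dx = -4 - -6 = 2
dy = 5 - 2 = 3
dz = 3 - 3 = 0
dx^2 + dy^2 + dz^2 = 4 + 9 + 0 = 13
d = sqrt(13)
d = 3.6056
3.6056 units


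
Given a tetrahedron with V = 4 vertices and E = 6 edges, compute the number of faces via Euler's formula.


Polyhedron: tetrahedron
Euler's formula for convex polyhedra: V - E + F = 2
Given: V = 4 vertices and E = 6 edges
Solve for F:
F = 2 + E - V = 2 + 6 - 4 = 4
4 faces


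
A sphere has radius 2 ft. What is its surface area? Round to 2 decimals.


Shape: sphere
Radius r = 2 ft
Formula: SA = 4 * pi * r^2
r^2 = 4
SA = 4 * pi * 4
SA = 16 * pi
SA = 50.27
50.27 ft^2


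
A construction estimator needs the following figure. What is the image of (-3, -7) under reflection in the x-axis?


Transformation: reflection
Original point: (-3, -7)
Rule for reflection over the x-axis: (x, y) -> (x, -y)
Apply: (-3, -7) -> (-3, 7)
(-3, 7)


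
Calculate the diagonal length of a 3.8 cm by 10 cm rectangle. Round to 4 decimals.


Shape: rectangle (diagonal via Pythagoras)
Sides: 3.8 cm and 10 cm
Formula: d = sqrt(l^2 + w^2)
l^2 = 14.44, w^2 = 100
l^2 + w^2 = 114.44
d = sqrt(114.44)
d = 10.6977
10.6977 cm


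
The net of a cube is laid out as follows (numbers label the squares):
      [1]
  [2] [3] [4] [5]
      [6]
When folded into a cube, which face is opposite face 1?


Net: cross layout. Take square 3 as the base (bottom).
Fold the four squares in the horizontal row up around 3: 2 -> left, 4 -> right, 5 wraps to the top.
Fold 1 and 6 up from 3: 1 -> back, 6 -> front.
Opposite pairs are therefore: (1, 6), (2, 4), (3, 5).
Face 1 is opposite face 6.
face 6


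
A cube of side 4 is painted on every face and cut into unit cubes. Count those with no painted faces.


Large cube: 4 x 4 x 4, cut into unit cubes.
n = 4, so n - 2 = 2
Unpainted cubes form the interior (n - 2)^3 block.
(n - 2)^3 = 2^3 = 8
8 unit cubes


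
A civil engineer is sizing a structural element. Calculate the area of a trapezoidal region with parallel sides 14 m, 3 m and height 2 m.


Shape: trapezoid
Parallel sides a = 14 m, b = 3 m; Height h = 2 m
Formula: A = (a + b) * h / 2
a + b = 14 + 3 = 17
A = 17 * 2 / 2
A = 34 / 2
A = 17
17 m^2


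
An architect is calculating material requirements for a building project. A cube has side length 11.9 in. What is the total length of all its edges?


Shape: cube
Side s = 11.9 in
A cube has 12 edges, all equal.
Formula: total edge length = 12 * s
Total = 12 * 11.9
Total = 142.8
142.8 in


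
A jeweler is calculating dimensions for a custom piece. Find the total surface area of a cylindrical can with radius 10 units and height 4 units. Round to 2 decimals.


Shape: closed cylinder
Radius r = 10 units, Height h = 4 units
Formula: SA = 2*pi*r^2 + 2*pi*r*h = 2*pi*r*(r + h)
r + h = 14
2 * r * (r + h) = 2 * 10 * 14 = 280
SA = 280 * pi
SA = 879.65
879.65 units^2


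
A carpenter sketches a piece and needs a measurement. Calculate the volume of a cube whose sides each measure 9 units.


Shape: cube
Side s = 9 units
Formula: V = s^3
V = 9 * 9 * 9
V = 81 * 9
V = 729
729 units^3


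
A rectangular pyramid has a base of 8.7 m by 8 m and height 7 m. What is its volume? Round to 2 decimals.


Shape: rectangular pyramid
Base: 8.7 m x 8 m, Height h = 7 m
Formula: V = (1/3) * base_area * h
base_area = 8.7 * 8 = 69.6
base_area * h = 69.6 * 7 = 487.2
V = 487.2 / 3
V = 162.4
162.4 m^3


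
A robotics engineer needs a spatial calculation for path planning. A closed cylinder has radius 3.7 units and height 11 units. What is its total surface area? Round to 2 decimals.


Shape: closed cylinder
Radius r = 3.7 units, Height h = 11 units
Formula: SA = 2*pi*r^2 + 2*pi*r*h = 2*pi*r*(r + h)
r + h = 14.7
2 * r * (r + h) = 2 * 3.7 * 14.7 = 108.78
SA = 108.78 * pi
SA = 341.74
341.74 units^2


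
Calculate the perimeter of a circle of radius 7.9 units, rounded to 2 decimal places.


Shape: circle
Radius r = 7.9 units
Formula: C = 2 * pi * r
C = 2 * pi * 7.9
C = 15.8 * pi
C = 49.64
49.64 units


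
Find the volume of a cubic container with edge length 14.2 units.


Shape: cube
Side s = 14.2 units
Formula: V = s^3
V = 14.2 * 14.2 * 14.2
V = 201.64 * 14.2
V = 2863.288
2863.288 units^3


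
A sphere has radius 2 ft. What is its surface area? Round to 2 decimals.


Shape: sphere
Radius r = 2 ft
Formula: SA = 4 * pi * r^2
r^2 = 4
SA = 4 * pi * 4
SA = 16 * pi
SA = 50.27
50.27 ft^2


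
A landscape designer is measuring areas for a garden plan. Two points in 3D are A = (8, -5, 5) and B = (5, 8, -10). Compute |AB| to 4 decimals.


3D distance between two points
P1 = (8, -5, 5), P2 = (5, 8, -10)
Formula: d = sqrt((x2-x1)^2 + (y2-y1)^2 + (z2-z1)^2)
dx = 5 - 8 = -3
dy = 8 - -5 = 13
dz = -10 - 5 = -15
dx^2 + dy^2 + dz^2 = 9 + 169 + 225 = 403
d = sqrt(403)
d = 20.0749
20.0749 units


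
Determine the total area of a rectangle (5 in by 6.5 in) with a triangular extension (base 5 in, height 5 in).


Composite shape: rectangle + triangle
Rectangle area = 5 * 6.5 = 32.5
Triangle area = 0.5 * 5 * 5 = 12.5
Total = 32.5 + 12.5
Total = 45
45 in^2


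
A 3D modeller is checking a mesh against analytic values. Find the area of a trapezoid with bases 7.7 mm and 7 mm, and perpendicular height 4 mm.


Shape: trapezoid
Parallel sides a = 7.7 mm, b = 7 mm; Height h = 4 mm
Formula: A = (a + b) * h / 2
a + b = 7.7 + 7 = 14.7
A = 14.7 * 4 / 2
A = 58.8 / 2
A = 29.4
29.4 mm^2


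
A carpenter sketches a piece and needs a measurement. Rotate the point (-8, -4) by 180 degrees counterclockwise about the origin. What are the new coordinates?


Transformation: rotation about the origin
Original point: (-8, -4)
Rule for 180 deg: (x, y) -> (-x, -y)
Apply: (-8, -4) -> (8, 4)
(8, 4)


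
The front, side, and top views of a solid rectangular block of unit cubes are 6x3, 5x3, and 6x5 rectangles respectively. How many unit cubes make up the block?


Orthographic views of a solid rectangular block:
Front view 6 x 3 -> length = 6, height = 3
Side view 5 x 3 -> width = 5, height = 3 (consistent)
Top view 6 x 5 -> confirms length = 6, width = 5
The block is 6 x 5 x 3.
Total unit cubes = 6 * 5 * 3 = 90
90 unit cubes


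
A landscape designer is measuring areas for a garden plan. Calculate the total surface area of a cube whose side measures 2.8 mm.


Shape: cube
Side s = 2.8 mm
A cube has 6 square faces.
Formula: SA = 6 * s^2
s^2 = 7.84
SA = 6 * 7.84
SA = 47.04
47.04 mm^2


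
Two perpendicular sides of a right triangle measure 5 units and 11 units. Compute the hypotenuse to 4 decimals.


Shape: right triangle
Legs a = 5 units, b = 11 units
Formula: c = sqrt(a^2 + b^2)
a^2 = 25, b^2 = 121
a^2 + b^2 = 146
c = sqrt(146)
c = 12.083
12.083 units


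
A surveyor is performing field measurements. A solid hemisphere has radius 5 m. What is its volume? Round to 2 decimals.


Shape: hemisphere (half of a sphere)
Radius r = 5 m
Formula: V = (1/2) * (4/3) * pi * r^3 = (2/3) * pi * r^3
r^3 = 125
(2/3) * 125 = 83.333333
V = 83.333333 * pi
V = 261.8
261.8 m^3


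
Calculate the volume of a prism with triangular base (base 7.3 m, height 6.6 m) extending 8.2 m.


Shape: triangular prism
Triangle base = 7.3 m, triangle height = 6.6 m, prism length L = 8.2 m
Formula: V = (1/2 * b * h_tri) * L
Cross-section area = 0.5 * 7.3 * 6.6 = 24.09
V = 24.09 * 8.2
V = 197.538
197.538 m^3


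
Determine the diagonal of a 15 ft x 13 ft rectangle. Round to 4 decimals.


Shape: rectangle (diagonal via Pythagoras)
Sides: 15 ft and 13 ft
Formula: d = sqrt(l^2 + w^2)
l^2 = 225, w^2 = 169
l^2 + w^2 = 394
d = sqrt(394)
d = 19.8494
19.8494 ft


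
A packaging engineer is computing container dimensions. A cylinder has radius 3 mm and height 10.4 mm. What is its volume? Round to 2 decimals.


Shape: cylinder
Radius r = 3 mm, Height h = 10.4 mm
Formula: V = pi * r^2 * h
r^2 = 9
V = pi * 9 * 10.4
V = 93.6 * pi
V = 294.05
294.05 mm^3


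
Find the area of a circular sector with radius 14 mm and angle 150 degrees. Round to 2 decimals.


Shape: circular sector
Radius r = 14 mm, Angle = 150 degrees
Formula: A = (angle/360) * pi * r^2
r^2 = 196
Fraction of circle = 150/360
A = (150/360) * pi * 196
A = 81.666667 * pi
A = 256.56
256.56 mm^2


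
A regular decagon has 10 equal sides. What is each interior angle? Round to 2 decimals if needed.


Shape: regular decagon (10 sides)
Formula: interior angle = (n - 2) * 180 / n
(n - 2) = 8
(n - 2) * 180 = 1440
angle = 1440 / 10
angle = 144
144 degrees


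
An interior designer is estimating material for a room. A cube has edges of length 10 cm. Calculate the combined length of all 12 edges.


Shape: cube
Side s = 10 cm
A cube has 12 edges, all equal.
Formula: total edge length = 12 * s
Total = 12 * 10
Total = 120
120 cm


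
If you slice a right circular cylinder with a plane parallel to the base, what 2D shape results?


Solid: right circular cylinder
Cutting plane: parallel to the base
Visualize the intersection of the plane with the solid's surface.
The boundary of the cut region is a circle.
circle


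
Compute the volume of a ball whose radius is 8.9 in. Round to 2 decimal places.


Shape: sphere
Radius r = 8.9 in
Formula: V = (4/3) * pi * r^3
r^3 = 704.969
(4/3) * 704.969 = 939.958667
V = 939.958667 * pi
V = 2952.97
2952.97 in^3


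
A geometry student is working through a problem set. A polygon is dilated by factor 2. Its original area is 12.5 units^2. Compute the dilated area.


Linear scale factor k = 2
Original area = 12.5 units^2
Rule: under a linear scaling by k, areas scale by k^2.
k^2 = 2^2 = 4
New area = 12.5 * 4
New area = 50
50 units^2


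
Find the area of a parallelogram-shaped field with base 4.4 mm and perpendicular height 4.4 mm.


Shape: parallelogram
Base b = 4.4 mm, Height h = 4.4 mm
Formula: A = b * h
A = 4.4 * 4.4
A = 19.36
19.36 mm^2


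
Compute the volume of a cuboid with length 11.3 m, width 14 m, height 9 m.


Shape: rectangular prism
l = 11.3 m, w = 14 m, h = 9 m
Formula: V = l * w * h
V = 11.3 * 14 * 9
V = 158.2 * 9
V = 1423.8
1423.8 m^3


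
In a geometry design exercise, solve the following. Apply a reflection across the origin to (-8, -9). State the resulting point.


Transformation: reflection
Original point: (-8, -9)
Rule for reflection through the origin: (x, y) -> (-x, -y)
Apply: (-8, -9) -> (8, 9)
(8, 9)


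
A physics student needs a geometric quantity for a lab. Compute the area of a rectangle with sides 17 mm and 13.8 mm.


Shape: rectangle
Length l = 17 mm, Width w = 13.8 mm
Formula: A = l * w
A = 17 * 13.8
A = 234.6
234.6 mm^2


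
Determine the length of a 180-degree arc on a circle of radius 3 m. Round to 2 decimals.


Shape: circular arc
Radius r = 3 m, Angle = 180 degrees
Formula: L = (angle/360) * 2 * pi * r
2 * pi * r = 6 * pi
L = (180/360) * 6 * pi
L = 3 * pi
L = 9.42
9.42 m


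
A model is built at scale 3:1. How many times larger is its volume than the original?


Linear scale factor k = 3
Rule: under a linear scaling by k, volumes scale by k^3.
k^3 = 3 * 3 * 3
k^3 = 9 * 3
k^3 = 27
Volume scales by a factor of 27.
27 (dimensionless)


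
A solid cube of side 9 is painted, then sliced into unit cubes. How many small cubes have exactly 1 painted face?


Large cube: 9 x 9 x 9, cut into unit cubes.
n = 9, so n - 2 = 7
Cubes with 1 painted face lie in the interior of each face.
A cube has 6 faces; each contributes (n - 2)^2 = 49 such cubes.
Count = 6 * 49 = 294
294 unit cubes


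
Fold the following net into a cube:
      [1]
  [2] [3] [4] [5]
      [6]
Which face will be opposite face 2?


Net: cross layout. Take square 3 as the base (bottom).
Fold the four squares in the horizontal row up around 3: 2 -> left, 4 -> right, 5 wraps to the top.
Fold 1 and 6 up from 3: 1 -> back, 6 -> front.
Opposite pairs are therefore: (1, 6), (2, 4), (3, 5).
Face 2 is opposite face 4.
face 4


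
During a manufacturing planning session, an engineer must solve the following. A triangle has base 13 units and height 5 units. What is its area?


Shape: triangle
Base b = 13 units, Height h = 5 units
Formula: A = (1/2) * b * h
A = 0.5 * 13 * 5
A = 0.5 * 65
A = 32.5
32.5 units^2


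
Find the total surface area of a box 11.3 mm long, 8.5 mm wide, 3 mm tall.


Shape: rectangular prism
l = 11.3 mm, w = 8.5 mm, h = 3 mm
Formula: SA = 2(lw + lh + wh)
lw = 96.05, lh = 33.9, wh = 25.5
lw + lh + wh = 155.45
SA = 2 * 155.45
SA = 310.9
310.9 mm^2


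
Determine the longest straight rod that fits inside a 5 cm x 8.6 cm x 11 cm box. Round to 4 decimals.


Shape: rectangular box (space diagonal)
l = 5 cm, w = 8.6 cm, h = 11 cm
Visualize: the diagonal of the base, then a right triangle with that diagonal and the height.
Formula: d = sqrt(l^2 + w^2 + h^2)
l^2 + w^2 + h^2 = 25 + 73.96 + 121 = 219.96
d = sqrt(219.96)
d = 14.831
14.831 cm


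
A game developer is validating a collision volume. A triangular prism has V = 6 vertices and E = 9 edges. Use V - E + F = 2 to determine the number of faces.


Polyhedron: triangular prism
Euler's formula for convex polyhedra: V - E + F = 2
Given: V = 6 vertices and E = 9 edges
Solve for F:
F = 2 + E - V = 2 + 9 - 6 = 5
5 faces


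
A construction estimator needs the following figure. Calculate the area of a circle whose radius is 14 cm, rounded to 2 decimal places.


Shape: circle
Radius r = 14 cm
Formula: A = pi * r^2
r^2 = 14^2 = 196
A = pi * 196
A = 615.75
615.75 cm^2


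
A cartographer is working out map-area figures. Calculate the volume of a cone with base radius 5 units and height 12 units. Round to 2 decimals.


Shape: cone
Radius r = 5 units, Height h = 12 units
Formula: V = (1/3) * pi * r^2 * h
r^2 = 25
pi * r^2 * h = pi * 25 * 12 = 300 * pi
V = 300 * pi / 3
V = 314.16
314.16 units^3


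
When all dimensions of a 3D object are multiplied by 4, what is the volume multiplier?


Linear scale factor k = 4
Rule: under a linear scaling by k, volumes scale by k^3.
k^3 = 4 * 4 * 4
k^3 = 16 * 4
k^3 = 64
Volume scales by a factor of 64.
64 (dimensionless)


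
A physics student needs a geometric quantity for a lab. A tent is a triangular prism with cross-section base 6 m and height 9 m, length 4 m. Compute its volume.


Shape: triangular prism
Triangle base = 6 m, triangle height = 9 m, prism length L = 4 m
Formula: V = (1/2 * b * h_tri) * L
Cross-section area = 0.5 * 6 * 9 = 27
V = 27 * 4
V = 108
108 m^3


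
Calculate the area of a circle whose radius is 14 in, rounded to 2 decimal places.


Shape: circle
Radius r = 14 in
Formula: A = pi * r^2
r^2 = 14^2 = 196
A = pi * 196
A = 615.75
615.75 in^2


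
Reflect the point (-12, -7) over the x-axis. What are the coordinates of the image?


Transformation: reflection
Original point: (-12, -7)
Rule for reflection over the x-axis: (x, y) -> (x, -y)
Apply: (-12, -7) -> (-12, 7)
(-12, 7)


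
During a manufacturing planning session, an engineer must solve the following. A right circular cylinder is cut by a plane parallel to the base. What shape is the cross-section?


Solid: right circular cylinder
Cutting plane: parallel to the base
Visualize the intersection of the plane with the solid's surface.
The boundary of the cut region is a circle.
circle


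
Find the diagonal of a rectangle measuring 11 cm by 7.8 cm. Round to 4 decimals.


Shape: rectangle (diagonal via Pythagoras)
Sides: 11 cm and 7.8 cm
Formula: d = sqrt(l^2 + w^2)
l^2 = 121, w^2 = 60.84
l^2 + w^2 = 181.84
d = sqrt(181.84)
d = 13.4848
13.4848 cm


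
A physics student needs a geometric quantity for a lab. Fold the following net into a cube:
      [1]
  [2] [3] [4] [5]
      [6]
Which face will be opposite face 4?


Net: cross layout. Take square 3 as the base (bottom).
Fold the four squares in the horizontal row up around 3: 2 -> left, 4 -> right, 5 wraps to the top.
Fold 1 and 6 up from 3: 1 -> back, 6 -> front.
Opposite pairs are therefore: (1, 6), (2, 4), (3, 5).
Face 4 is opposite face 2.
face 2


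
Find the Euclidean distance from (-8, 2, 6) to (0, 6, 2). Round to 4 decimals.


3D distance between two points
P1 = (-8, 2, 6), P2 = (0, 6, 2)
Formula: d = sqrt((x2-x1)^2 + (y2-y1)^2 + (z2-z1)^2)
dx = 0 - -8 = 8
dy = 6 - 2 = 4
dz = 2 - 6 = -4
dx^2 + dy^2 + dz^2 = 64 + 16 + 16 = 96
d = sqrt(96)
d = 9.798
9.798 units


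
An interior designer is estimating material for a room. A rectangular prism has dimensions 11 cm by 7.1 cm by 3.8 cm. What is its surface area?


Shape: rectangular prism
l = 11 cm, w = 7.1 cm, h = 3.8 cm
Formula: SA = 2(lw + lh + wh)
lw = 78.1, lh = 41.8, wh = 26.98
lw + lh + wh = 146.88
SA = 2 * 146.88
SA = 293.76
293.76 cm^2


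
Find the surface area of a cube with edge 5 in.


Shape: cube
Side s = 5 in
A cube has 6 square faces.
Formula: SA = 6 * s^2
s^2 = 25
SA = 6 * 25
SA = 150
150 in^2


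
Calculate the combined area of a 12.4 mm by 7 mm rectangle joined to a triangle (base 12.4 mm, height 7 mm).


Composite shape: rectangle + triangle
Rectangle area = 12.4 * 7 = 86.8
Triangle area = 0.5 * 12.4 * 7 = 43.4
Total = 86.8 + 43.4
Total = 130.2
130.2 mm^2


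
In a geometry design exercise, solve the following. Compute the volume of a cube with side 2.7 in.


Shape: cube
Side s = 2.7 in
Formula: V = s^3
V = 2.7 * 2.7 * 2.7
V = 7.29 * 2.7
V = 19.683
19.683 in^3


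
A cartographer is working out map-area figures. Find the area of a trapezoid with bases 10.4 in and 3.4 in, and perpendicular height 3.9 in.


Shape: trapezoid
Parallel sides a = 10.4 in, b = 3.4 in; Height h = 3.9 in
Formula: A = (a + b) * h / 2
a + b = 10.4 + 3.4 = 13.8
A = 13.8 * 3.9 / 2
A = 53.82 / 2
A = 26.91
26.91 in^2


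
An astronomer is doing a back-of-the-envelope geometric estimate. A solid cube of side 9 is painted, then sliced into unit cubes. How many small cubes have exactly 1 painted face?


Large cube: 9 x 9 x 9, cut into unit cubes.
n = 9, so n - 2 = 7
Cubes with 1 painted face lie in the interior of each face.
A cube has 6 faces; each contributes (n - 2)^2 = 49 such cubes.
Count = 6 * 49 = 294
294 unit cubes


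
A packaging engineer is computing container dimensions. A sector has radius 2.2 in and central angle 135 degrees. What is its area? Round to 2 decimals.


Shape: circular sector
Radius r = 2.2 in, Angle = 135 degrees
Formula: A = (angle/360) * pi * r^2
r^2 = 4.84
Fraction of circle = 135/360
A = (135/360) * pi * 4.84
A = 1.815 * pi
A = 5.7
5.7 in^2


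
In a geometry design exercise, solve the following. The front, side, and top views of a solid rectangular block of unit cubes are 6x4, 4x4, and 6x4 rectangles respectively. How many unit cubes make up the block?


Orthographic views of a solid rectangular block:
Front view 6 x 4 -> length = 6, height = 4
Side view 4 x 4 -> width = 4, height = 4 (consistent)
Top view 6 x 4 -> confirms length = 6, width = 4
The block is 6 x 4 x 4.
Total unit cubes = 6 * 4 * 4 = 96
96 unit cubes


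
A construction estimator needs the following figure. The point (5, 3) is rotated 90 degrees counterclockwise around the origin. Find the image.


Transformation: rotation about the origin
Original point: (5, 3)
Rule for 90 deg counterclockwise: (x, y) -> (-y, x)
Apply: (5, 3) -> (-3, 5)
(-3, 5)


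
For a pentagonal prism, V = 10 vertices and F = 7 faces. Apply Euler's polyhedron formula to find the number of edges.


Polyhedron: pentagonal prism
Euler's formula for convex polyhedra: V - E + F = 2
Given: V = 10 vertices and F = 7 faces
Solve for E:
E = V + F - 2 = 10 + 7 - 2 = 15
15 edges


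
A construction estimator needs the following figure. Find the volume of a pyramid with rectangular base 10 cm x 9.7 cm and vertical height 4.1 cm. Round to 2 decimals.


Shape: rectangular pyramid
Base: 10 cm x 9.7 cm, Height h = 4.1 cm
Formula: V = (1/3) * base_area * h
base_area = 10 * 9.7 = 97
base_area * h = 97 * 4.1 = 397.7
V = 397.7 / 3
V = 132.57
132.57 cm^3


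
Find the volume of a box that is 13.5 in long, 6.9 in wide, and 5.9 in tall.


Shape: rectangular prism
l = 13.5 in, w = 6.9 in, h = 5.9 in
Formula: V = l * w * h
V = 13.5 * 6.9 * 5.9
V = 93.15 * 5.9
V = 549.585
549.585 in^3


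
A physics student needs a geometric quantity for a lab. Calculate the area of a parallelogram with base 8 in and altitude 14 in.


Shape: parallelogram
Base b = 8 in, Height h = 14 in
Formula: A = b * h
A = 8 * 14
A = 112
112 in^2


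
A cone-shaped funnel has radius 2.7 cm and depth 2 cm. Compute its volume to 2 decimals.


Shape: cone
Radius r = 2.7 cm, Height h = 2 cm
Formula: V = (1/3) * pi * r^2 * h
r^2 = 7.29
pi * r^2 * h = pi * 7.29 * 2 = 14.58 * pi
V = 14.58 * pi / 3
V = 15.27
15.27 cm^3


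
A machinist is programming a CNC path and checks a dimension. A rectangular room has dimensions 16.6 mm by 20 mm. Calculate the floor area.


Shape: rectangle
Length l = 16.6 mm, Width w = 20 mm
Formula: A = l * w
A = 16.6 * 20
A = 332
332 mm^2


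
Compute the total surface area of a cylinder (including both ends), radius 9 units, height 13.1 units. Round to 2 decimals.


Shape: closed cylinder
Radius r = 9 units, Height h = 13.1 units
Formula: SA = 2*pi*r^2 + 2*pi*r*h = 2*pi*r*(r + h)
r + h = 22.1
2 * r * (r + h) = 2 * 9 * 22.1 = 397.8
SA = 397.8 * pi
SA = 1249.73
1249.73 units^2


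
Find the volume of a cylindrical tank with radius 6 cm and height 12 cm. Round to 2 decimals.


Shape: cylinder
Radius r = 6 cm, Height h = 12 cm
Formula: V = pi * r^2 * h
r^2 = 36
V = pi * 36 * 12
V = 432 * pi
V = 1357.17
1357.17 cm^3


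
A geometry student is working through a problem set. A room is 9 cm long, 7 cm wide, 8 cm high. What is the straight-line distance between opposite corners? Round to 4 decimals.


Shape: rectangular box (space diagonal)
l = 9 cm, w = 7 cm, h = 8 cm
Visualize: the diagonal of the base, then a right triangle with that diagonal and the height.
Formula: d = sqrt(l^2 + w^2 + h^2)
l^2 + w^2 + h^2 = 81 + 49 + 64 = 194
d = sqrt(194)
d = 13.9284
13.9284 cm


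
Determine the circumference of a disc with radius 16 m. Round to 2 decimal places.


Shape: circle
Radius r = 16 m
Formula: C = 2 * pi * r
C = 2 * pi * 16
C = 32 * pi
C = 100.53
100.53 m


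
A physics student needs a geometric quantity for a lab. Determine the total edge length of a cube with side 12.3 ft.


Shape: cube
Side s = 12.3 ft
A cube has 12 edges, all equal.
Formula: total edge length = 12 * s
Total = 12 * 12.3
Total = 147.6
147.6 ft


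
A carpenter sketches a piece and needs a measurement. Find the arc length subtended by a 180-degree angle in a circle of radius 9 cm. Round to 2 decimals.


Shape: circular arc
Radius r = 9 cm, Angle = 180 degrees
Formula: L = (angle/360) * 2 * pi * r
2 * pi * r = 18 * pi
L = (180/360) * 18 * pi
L = 9 * pi
L = 28.27
28.27 cm


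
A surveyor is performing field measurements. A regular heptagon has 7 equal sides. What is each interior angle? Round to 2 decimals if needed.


Shape: regular heptagon (7 sides)
Formula: interior angle = (n - 2) * 180 / n
(n - 2) = 5
(n - 2) * 180 = 900
angle = 900 / 7
angle = 128.57
128.57 degrees


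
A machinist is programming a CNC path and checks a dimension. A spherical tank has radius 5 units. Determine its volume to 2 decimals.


Shape: sphere
Radius r = 5 units
Formula: V = (4/3) * pi * r^3
r^3 = 125
(4/3) * 125 = 166.666667
V = 166.666667 * pi
V = 523.6
523.6 units^3


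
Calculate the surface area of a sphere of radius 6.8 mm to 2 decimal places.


Shape: sphere
Radius r = 6.8 mm
Formula: SA = 4 * pi * r^2
r^2 = 46.24
SA = 4 * pi * 46.24
SA = 184.96 * pi
SA = 581.07
581.07 mm^2


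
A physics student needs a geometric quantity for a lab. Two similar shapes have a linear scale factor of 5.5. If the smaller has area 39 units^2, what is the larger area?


Linear scale factor k = 5.5
Original area = 39 units^2
Rule: under a linear scaling by k, areas scale by k^2.
k^2 = 5.5^2 = 30.25
New area = 39 * 30.25
New area = 1179.75
1179.75 units^2


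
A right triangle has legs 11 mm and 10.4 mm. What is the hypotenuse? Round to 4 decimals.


Shape: right triangle
Legs a = 11 mm, b = 10.4 mm
Formula: c = sqrt(a^2 + b^2)
a^2 = 121, b^2 = 108.16
a^2 + b^2 = 229.16
c = sqrt(229.16)
c = 15.138
15.138 mm


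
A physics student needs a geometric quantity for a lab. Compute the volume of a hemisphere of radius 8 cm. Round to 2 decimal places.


Shape: hemisphere (half of a sphere)
Radius r = 8 cm
Formula: V = (1/2) * (4/3) * pi * r^3 = (2/3) * pi * r^3
r^3 = 512
(2/3) * 512 = 341.333333
V = 341.333333 * pi
V = 1072.33
1072.33 cm^3
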